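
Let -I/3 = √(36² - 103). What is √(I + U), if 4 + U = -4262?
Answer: √(-4266 - 3*√1193) ≈ 66.103*I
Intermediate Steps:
I = -3*√1193 (I = -3*√(36² - 103) = -3*√(1296 - 103) = -3*√1193 ≈ -103.62)
U = -4266 (U = -4 - 4262 = -4266)
√(I + U) = √(-3*√1193 - 4266) = √(-4266 - 3*√1193)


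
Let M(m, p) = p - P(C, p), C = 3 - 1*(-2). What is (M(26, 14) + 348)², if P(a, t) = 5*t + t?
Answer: 77284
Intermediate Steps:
C = 5 (C = 3 + 2 = 5)
P(a, t) = 6*t
M(m, p) = -5*p (M(m, p) = p - 6*p = -5*p)
(M(26, 14) + 348)² = (-5*14 + 348)² = (-70 + 348)² = 278² = 77284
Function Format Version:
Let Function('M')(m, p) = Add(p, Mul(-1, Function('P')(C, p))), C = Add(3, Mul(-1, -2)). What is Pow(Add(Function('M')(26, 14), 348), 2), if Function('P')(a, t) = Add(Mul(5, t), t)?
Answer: 77284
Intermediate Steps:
C = 5 (C = Add(3, 2) = 5)
Function('P')(a, t) = Mul(6, t)
Function('M')(m, p) = Mul(-5, p) (Function('M')(m, p) = Add(p, Mul(-1, Mul(6, p))) = Add(p, Mul(-6, p)) = Mul(-5, p))
Pow(Add(Function('M')(26, 14), 348), 2) = Pow(Add(Mul(-5, 14), 348), 2) = Pow(Add(-70, 348), 2) = Pow(278, 2) = 77284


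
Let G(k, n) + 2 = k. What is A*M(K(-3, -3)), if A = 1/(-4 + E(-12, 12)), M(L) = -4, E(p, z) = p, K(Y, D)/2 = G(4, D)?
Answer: ¼ ≈ 0.25000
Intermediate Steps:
G(k, n) = -2 + k
K(Y, D) = 4 (K(Y, D) = 2*(-2 + 4) = 2*2 = 4)
A = -1/16 (A = 1/(-4 - 12) = 1/(-16) = -1/16 ≈ -0.062500)
A*M(K(-3, -3)) = -1/16*(-4) = ¼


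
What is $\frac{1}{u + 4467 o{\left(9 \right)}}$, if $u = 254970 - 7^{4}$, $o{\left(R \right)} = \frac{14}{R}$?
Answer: $\frac{3}{778553} \approx 3.8533 \cdot 10^{-6}$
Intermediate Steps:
$u = 252569$ ($u = 254970 - 2401 = 252569$)
$\frac{1}{u + 4467 o{\left(9 \right)}} = \frac{1}{252569 + 4467 \cdot \frac{14}{9}} = \frac{1}{252569 + \frac{20846}{3}} = \frac{1}{\frac{778553}{3}} = \frac{3}{778553}$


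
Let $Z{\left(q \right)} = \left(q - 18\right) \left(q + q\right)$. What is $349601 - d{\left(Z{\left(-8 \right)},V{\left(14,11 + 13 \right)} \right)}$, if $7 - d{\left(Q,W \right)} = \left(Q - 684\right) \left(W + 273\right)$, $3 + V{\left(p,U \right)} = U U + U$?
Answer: $116434$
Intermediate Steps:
$Z{\left(q \right)} = 2 q \left(-18 + q\right)$ ($Z{\left(q \right)} = \left(-18 + q\right) 2 q = 2 q \left(-18 + q\right)$)
$V{\left(p,U \right)} = -3 + U + U^{2}$ ($V{\left(p,U \right)} = -3 + \left(U U + U\right) = -3 + \left(U^{2} + U\right) = -3 + \left(U + U^{2}\right) = -3 + U + U^{2}$)
$d{\left(Q,W \right)} = 7 - \left(-684 + Q\right) \left(273 + W\right)$ ($d{\left(Q,W \right)} = 7 - \left(Q - 684\right) \left(W + 273\right) = 7 - \left(-684 + Q\right) \left(273 + W\right)$)
$349601 - d{\left(Z{\left(-8 \right)},V{\left(14,11 + 13 \right)} \right)} = 349601 - \left(186739 - 273 \cdot 2 \left(-8\right) \left(-18 - 8\right) + 684 \left(-3 + \left(11 + 13\right) + \left(11 + 13\right)^{2}\right) - 2 \left(-8\right) \left(-18 - 8\right) \left(-3 + \left(11 + 13\right) + \left(11 + 13\right)^{2}\right)\right) = 349601 - \left(186739 - 273 \cdot 2 \left(-8\right) \left(-26\right) + 684 \left(-3 + 24 + 24^{2}\right) - 2 \left(-8\right) \left(-26\right) \left(-3 + 24 + 24^{2}\right)\right) = 349601 - \left(186739 - 113568 + 684 \left(-3 + 24 + 576\right) - 416 \left(-3 + 24 + 576\right)\right) = 349601 - \left(186739 - 113568 + 684 \cdot 597 - 416 \cdot 597\right) = 349601 - \left(186739 - 113568 + 408348 - 248352\right) = 349601 - 233167 = 116434$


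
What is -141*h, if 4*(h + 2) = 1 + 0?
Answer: 987/4 ≈ 246.75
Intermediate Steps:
h = -7/4 (h = -2 + (1 + 0)/4 = -2 + (¼)*1 = -2 + ¼ = -7/4 ≈ -1.7500)
-141*h = -141*(-7/4) = 987/4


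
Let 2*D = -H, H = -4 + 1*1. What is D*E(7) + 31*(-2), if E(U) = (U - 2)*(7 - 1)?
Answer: -17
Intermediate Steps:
H = -3 (H = -4 + 1 = -3)
E(U) = -12 + 6*U (E(U) = (-2 + U)*6 = -12 + 6*U)
D = 3/2 (D = (-1*(-3))/2 = (1/2)*3 = 3/2 ≈ 1.5000)
D*E(7) + 31*(-2) = 3*(-12 + 6*7)/2 + 31*(-2) = 3*(-12 + 42)/2 - 62 = (3/2)*30 - 62 = 45 - 62 = -17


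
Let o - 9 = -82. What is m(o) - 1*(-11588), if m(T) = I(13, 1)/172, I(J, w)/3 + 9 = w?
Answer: 498278/43 ≈ 11588.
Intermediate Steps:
o = -73 (o = 9 - 82 = -73)
I(J, w) = -27 + 3*w
m(T) = -6/43 (m(T) = (-27 + 3*1)/172 = (-27 + 3)*(1/172) = -24*1/172 = -6/43)
m(o) - 1*(-11588) = -6/43 - 1*(-11588) = -6/43 + 11588 = 498278/43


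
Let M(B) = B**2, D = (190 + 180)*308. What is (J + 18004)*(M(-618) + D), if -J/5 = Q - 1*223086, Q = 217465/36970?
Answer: 2077851532863202/3697 ≈ 5.6204e+11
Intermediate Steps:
Q = 43493/7394 (Q = 217465*(1/36970) = 43493/7394 ≈ 5.8822)
D = 113960 (D = 370*308 = 113960)
J = 8247271955/7394 (J = -5*(43493/7394 - 1*223086) = -5*(43493/7394 - 223086) = -5*(-1649454391/7394) = 8247271955/7394 ≈ 1.1154e+6)
(J + 18004)*(M(-618) + D) = (8247271955/7394 + 18004)*((-618)**2 + 113960) = 8380393531*(381924 + 113960)/7394 = (8380393531/7394)*495884 = 2077851532863202/3697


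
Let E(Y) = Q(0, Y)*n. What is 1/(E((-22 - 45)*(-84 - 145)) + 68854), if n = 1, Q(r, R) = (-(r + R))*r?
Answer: 1/68854 ≈ 1.4523e-5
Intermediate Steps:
Q(r, R) = r*(-R - r) (Q(r, R) = (-(R + r))*r = (-R - r)*r = r*(-R - r))
E(Y) = 0 (E(Y) = -1*0*(Y + 0)*1 = -1*0*Y*1 = 0*1 = 0)
1/(E((-22 - 45)*(-84 - 145)) + 68854) = 1/(0 + 68854) = 1/68854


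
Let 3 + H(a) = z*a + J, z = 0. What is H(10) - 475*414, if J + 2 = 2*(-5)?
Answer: -196665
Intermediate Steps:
J = -12 (J = -2 + 2*(-5) = -2 - 10 = -12)
H(a) = -15 (H(a) = -3 + (0*a - 12) = -3 + (0 - 12) = -3 - 12 = -15)
H(10) - 475*414 = -15 - 475*414 = -15 - 196650 = -196665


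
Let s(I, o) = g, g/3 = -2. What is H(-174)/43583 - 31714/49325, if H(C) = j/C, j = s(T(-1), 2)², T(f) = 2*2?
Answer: -40083842548/62342212775 ≈ -0.64296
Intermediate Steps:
g = -6 (g = 3*(-2) = -6)
T(f) = 4
s(I, o) = -6
j = 36 (j = (-6)² = 36)
H(C) = 36/C
H(-174)/43583 - 31714/49325 = (36/(-174))/43583 - 31714/49325 = (36*(-1/174))*(1/43583) - 31714*1/49325 = -6/29*1/43583 - 31714/49325 = -6/1263907 - 31714/49325 = -40083842548/62342212775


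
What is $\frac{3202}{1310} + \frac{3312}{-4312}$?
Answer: $\frac{591769}{353045} \approx 1.6762$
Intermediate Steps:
$\frac{3202}{1310} + \frac{3312}{-4312} = 3202 \cdot \frac{1}{1310} + 3312 \left(- \frac{1}{4312}\right) = \frac{1601}{655} - \frac{414}{539} = \frac{591769}{353045}$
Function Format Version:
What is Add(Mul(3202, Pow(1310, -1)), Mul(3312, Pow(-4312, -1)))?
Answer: Rational(591769, 353045) ≈ 1.6762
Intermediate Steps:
Add(Mul(3202, Pow(1310, -1)), Mul(3312, Pow(-4312, -1))) = Add(Mul(3202, Rational(1, 1310)), Mul(3312, Rational(-1, 4312))) = Add(Rational(1601, 655), Rational(-414, 539)) = Rational(591769, 353045)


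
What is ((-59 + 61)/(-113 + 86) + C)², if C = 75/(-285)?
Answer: 29929/263169 ≈ 0.11373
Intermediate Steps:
C = -5/19 (C = 75*(-1/285) = -5/19 ≈ -0.26316)
((-59 + 61)/(-113 + 86) + C)² = ((-59 + 61)/(-113 + 86) - 5/19)² = (2/(-27) - 5/19)² = (2*(-1/27) - 5/19)² = (-2/27 - 5/19)² = (-173/513)² = 29929/263169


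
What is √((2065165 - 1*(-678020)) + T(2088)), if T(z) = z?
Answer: √2745273 ≈ 1656.9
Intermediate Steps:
√((2065165 - 1*(-678020)) + T(2088)) = √((2065165 - 1*(-678020)) + 2088) = √((2065165 + 678020) + 2088) = √(2743185 + 2088) = √2745273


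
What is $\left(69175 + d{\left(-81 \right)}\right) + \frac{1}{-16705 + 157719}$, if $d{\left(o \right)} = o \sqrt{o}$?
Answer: $\frac{9754643451}{141014} - 729 i \approx 69175.0 - 729.0 i$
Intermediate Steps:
$d{\left(o \right)} = o^{\frac{3}{2}}$
$\left(69175 + d{\left(-81 \right)}\right) + \frac{1}{-16705 + 157719} = \left(69175 + \left(-81\right)^{\frac{3}{2}}\right) + \frac{1}{-16705 + 157719} = \left(69175 - 729 i\right) + \frac{1}{141014} = \frac{9754643451}{141014} - 729 i$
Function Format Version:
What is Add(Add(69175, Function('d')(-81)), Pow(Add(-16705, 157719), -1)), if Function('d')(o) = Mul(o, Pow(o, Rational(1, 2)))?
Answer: Add(Rational(9754643451, 141014), Mul(-729, I)) ≈ Add(69175., Mul(-729.00, I))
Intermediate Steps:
Function('d')(o) = Pow(o, Rational(3, 2))
Add(Add(69175, Function('d')(-81)), Pow(Add(-16705, 157719), -1)) = Add(Add(69175, Pow(-81, Rational(3, 2))), Pow(Add(-16705, 157719), -1)) = Add(Add(69175, Mul(-729, I)), Pow(141014, -1)) = Add(Add(69175, Mul(-729, I)), Rational(1, 141014)) = Add(Rational(9754643451, 141014), Mul(-729, I))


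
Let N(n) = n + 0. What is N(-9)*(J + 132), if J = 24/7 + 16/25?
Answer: -214308/175 ≈ -1224.6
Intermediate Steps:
J = 712/175 (J = 24*(⅐) + 16*(1/25) = 24/7 + 16/25 = 712/175 ≈ 4.0686)
N(n) = n
N(-9)*(J + 132) = -9*(712/175 + 132) = -9*23812/175 = -214308/175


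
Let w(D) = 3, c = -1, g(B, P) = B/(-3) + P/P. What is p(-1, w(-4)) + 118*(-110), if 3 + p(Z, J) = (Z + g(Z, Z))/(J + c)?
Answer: -77897/6 ≈ -12983.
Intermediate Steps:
g(B, P) = 1 - B/3 (g(B, P) = B*(-1/3) + 1 = -B/3 + 1 = 1 - B/3)
p(Z, J) = -3 + (1 + 2*Z/3)/(-1 + J) (p(Z, J) = -3 + (Z + (1 - Z/3))/(J - 1) = -3 + (1 + 2*Z/3)/(-1 + J))
p(-1, w(-4)) + 118*(-110) = (12 - 9*3 + 2*(-1))/(3*(-1 + 3)) + 118*(-110) = (1/3)*(12 - 27 - 2)/2 - 12980 = (1/3)*(1/2)*(-17) - 12980 = -17/6 - 12980 = -77897/6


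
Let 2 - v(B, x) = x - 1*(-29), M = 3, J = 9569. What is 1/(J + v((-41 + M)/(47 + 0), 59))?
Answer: 1/9483 ≈ 0.00010545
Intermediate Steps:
v(B, x) = -27 - x (v(B, x) = 2 - (x - 1*(-29)) = 2 - (x + 29) = 2 - (29 + x) = 2 + (-29 - x) = -27 - x)
1/(J + v((-41 + M)/(47 + 0), 59)) = 1/(9569 + (-27 - 1*59)) = 1/(9569 + (-27 - 59)) = 1/(9569 - 86) = 1/9483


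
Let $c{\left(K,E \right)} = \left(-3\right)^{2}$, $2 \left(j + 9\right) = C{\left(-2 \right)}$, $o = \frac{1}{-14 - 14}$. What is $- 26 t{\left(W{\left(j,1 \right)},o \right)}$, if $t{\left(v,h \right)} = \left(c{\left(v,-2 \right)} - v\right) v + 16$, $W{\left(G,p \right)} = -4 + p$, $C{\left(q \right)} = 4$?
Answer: $520$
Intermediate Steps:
$o = - \frac{1}{28}$ ($o = \frac{1}{-28} = - \frac{1}{28} \approx -0.035714$)
$j = -7$ ($j = -9 + \frac{1}{2} \cdot 4 = -9 + 2 = -7$)
$c{\left(K,E \right)} = 9$
$t{\left(v,h \right)} = 16 + v \left(9 - v\right)$ ($t{\left(v,h \right)} = \left(9 - v\right) v + 16 = v \left(9 - v\right) + 16 = 16 + v \left(9 - v\right)$)
$- 26 t{\left(W{\left(j,1 \right)},o \right)} = - 26 \left(16 - \left(-4 + 1\right)^{2} + 9 \left(-4 + 1\right)\right) = - 26 \left(16 - \left(-3\right)^{2} + 9 \left(-3\right)\right) = - 26 \left(16 - 9 - 27\right) = \left(-26\right) \left(-20\right) = 520$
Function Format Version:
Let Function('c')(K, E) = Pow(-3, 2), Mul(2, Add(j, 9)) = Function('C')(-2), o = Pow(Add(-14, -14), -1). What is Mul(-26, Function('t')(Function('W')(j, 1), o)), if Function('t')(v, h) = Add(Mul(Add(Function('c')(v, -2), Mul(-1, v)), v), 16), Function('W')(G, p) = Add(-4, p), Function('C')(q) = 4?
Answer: 520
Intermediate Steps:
o = Rational(-1, 28) (o = Pow(-28, -1) = Rational(-1, 28) ≈ -0.035714)
j = -7 (j = Add(-9, Mul(Rational(1, 2), 4)) = Add(-9, 2) = -7)
Function('c')(K, E) = 9
Function('t')(v, h) = Add(16, Mul(v, Add(9, Mul(-1, v)))) (Function('t')(v, h) = Add(Mul(Add(9, Mul(-1, v)), v), 16) = Add(Mul(v, Add(9, Mul(-1, v))), 16) = Add(16, Mul(v, Add(9, Mul(-1, v)))))
Mul(-26, Function('t')(Function('W')(j, 1), o)) = Mul(-26, Add(16, Mul(-1, Pow(Add(-4, 1), 2)), Mul(9, Add(-4, 1)))) = Mul(-26, Add(16, Mul(-1, Pow(-3, 2)), Mul(9, -3))) = Mul(-26, Add(16, Mul(-1, 9), -27)) = Mul(-26, Add(16, -9, -27)) = Mul(-26, -20) = 520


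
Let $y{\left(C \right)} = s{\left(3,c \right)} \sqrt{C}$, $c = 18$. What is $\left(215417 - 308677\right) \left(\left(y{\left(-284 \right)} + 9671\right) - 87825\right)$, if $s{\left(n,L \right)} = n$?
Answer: $7288642040 - 559560 i \sqrt{71} \approx 7.2886 \cdot 10^{9} - 4.7149 \cdot 10^{6} i$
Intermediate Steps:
$y{\left(C \right)} = 3 \sqrt{C}$
$\left(215417 - 308677\right) \left(\left(y{\left(-284 \right)} + 9671\right) - 87825\right) = \left(215417 - 308677\right) \left(\left(3 \sqrt{-284} + 9671\right) - 87825\right) = - 93260 \left(\left(3 \cdot 2 i \sqrt{71} + 9671\right) - 87825\right) = - 93260 \left(\left(6 i \sqrt{71} + 9671\right) - 87825\right) = - 93260 \left(\left(9671 + 6 i \sqrt{71}\right) - 87825\right) = - 93260 \left(-78154 + 6 i \sqrt{71}\right) = 7288642040 - 559560 i \sqrt{71}$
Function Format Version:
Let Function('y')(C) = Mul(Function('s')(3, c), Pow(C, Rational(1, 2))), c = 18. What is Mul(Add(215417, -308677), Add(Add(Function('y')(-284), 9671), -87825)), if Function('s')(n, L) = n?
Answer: Add(7288642040, Mul(-559560, I, Pow(71, Rational(1, 2)))) ≈ Add(7.2886e+9, Mul(-4.7149e+6, I))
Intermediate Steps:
Function('y')(C) = Mul(3, Pow(C, Rational(1, 2)))
Mul(Add(215417, -308677), Add(Add(Function('y')(-284), 9671), -87825)) = Mul(Add(215417, -308677), Add(Add(Mul(3, Pow(-284, Rational(1, 2))), 9671), -87825)) = Mul(-93260, Add(Add(Mul(3, Mul(2, I, Pow(71, Rational(1, 2)))), 9671), -87825)) = Mul(-93260, Add(Add(Mul(6, I, Pow(71, Rational(1, 2))), 9671), -87825)) = Mul(-93260, Add(Add(9671, Mul(6, I, Pow(71, Rational(1, 2)))), -87825)) = Mul(-93260, Add(-78154, Mul(6, I, Pow(71, Rational(1, 2))))) = Add(7288642040, Mul(-559560, I, Pow(71, Rational(1, 2))))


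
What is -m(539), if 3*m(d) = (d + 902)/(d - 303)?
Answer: -1441/708 ≈ -2.0353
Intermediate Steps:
m(d) = (902 + d)/(3*(-303 + d)) (m(d) = ((d + 902)/(d - 303))/3 = ((902 + d)/(-303 + d))/3 = (902 + d)/(3*(-303 + d)))
-m(539) = -(902 + 539)/(3*(-303 + 539)) = -1441/(3*236) = -1*1441/708 = -1441/708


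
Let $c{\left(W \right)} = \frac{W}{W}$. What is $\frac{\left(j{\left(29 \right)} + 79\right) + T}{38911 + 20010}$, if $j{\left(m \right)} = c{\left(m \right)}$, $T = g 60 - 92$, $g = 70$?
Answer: $\frac{4188}{58921} \approx 0.071078$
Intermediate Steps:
$T = 4108$ ($T = 70 \cdot 60 - 92 = 4200 - 92 = 4108$)
$c{\left(W \right)} = 1$
$j{\left(m \right)} = 1$
$\frac{\left(j{\left(29 \right)} + 79\right) + T}{38911 + 20010} = \frac{\left(1 + 79\right) + 4108}{38911 + 20010} = \frac{80 + 4108}{58921} = 4188 \cdot \frac{1}{58921} = \frac{4188}{58921}$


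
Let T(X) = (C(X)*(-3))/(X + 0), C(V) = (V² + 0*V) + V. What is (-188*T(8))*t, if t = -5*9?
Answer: -228420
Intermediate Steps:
C(V) = V + V² (C(V) = (V² + 0) + V = V² + V = V + V²)
t = -45
T(X) = -3 - 3*X (T(X) = ((X*(1 + X))*(-3))/(X + 0) = (-3*X*(1 + X))/X = -3 - 3*X)
(-188*T(8))*t = -188*(-3 - 3*8)*(-45) = -188*(-3 - 24)*(-45) = -188*(-27)*(-45) = 5076*(-45) = -228420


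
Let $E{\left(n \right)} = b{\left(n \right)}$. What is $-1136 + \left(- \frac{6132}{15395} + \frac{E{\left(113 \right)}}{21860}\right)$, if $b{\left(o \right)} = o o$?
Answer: $- \frac{76448177193}{67306940} \approx -1135.8$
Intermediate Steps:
$b{\left(o \right)} = o^{2}$
$E{\left(n \right)} = n^{2}$
$-1136 + \left(- \frac{6132}{15395} + \frac{E{\left(113 \right)}}{21860}\right) = -1136 - \left(\frac{6132}{15395} - \frac{113^{2}}{21860}\right) = -1136 + \left(\left(-6132\right) \frac{1}{15395} + 12769 \cdot \frac{1}{21860}\right) = -1136 + \left(- \frac{6132}{15395} + \frac{12769}{21860}\right) = -1136 + \frac{12506647}{67306940} = - \frac{76448177193}{67306940}$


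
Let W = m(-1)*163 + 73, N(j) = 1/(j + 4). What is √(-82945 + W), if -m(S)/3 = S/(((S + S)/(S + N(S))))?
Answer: I*√82709 ≈ 287.59*I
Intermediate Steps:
N(j) = 1/(4 + j)
m(S) = -3*S/2 - 3/(2*(4 + S)) (m(S) = -3*S/((S + S)/(S + 1/(4 + S))) = -3*S/((2*S)/(S + 1/(4 + S))) = -3*S/(2*S/(S + 1/(4 + S))) = -3*S*(S + 1/(4 + S))/(2*S) = -3*(S/2 + 1/(2*(4 + S))) = -3*S/2 - 3/(2*(4 + S)))
W = 236 (W = (3*(-1 - 1*(-1)*(4 - 1))/(2*(4 - 1)))*163 + 73 = ((3/2)*(-1 - 1*(-1)*3)/3)*163 + 73 = ((3/2)*(⅓)*(-1 + 3))*163 + 73 = ((3/2)*(⅓)*2)*163 + 73 = 1*163 + 73 = 163 + 73 = 236)
√(-82945 + W) = √(-82945 + 236) = √(-82709) = I*√82709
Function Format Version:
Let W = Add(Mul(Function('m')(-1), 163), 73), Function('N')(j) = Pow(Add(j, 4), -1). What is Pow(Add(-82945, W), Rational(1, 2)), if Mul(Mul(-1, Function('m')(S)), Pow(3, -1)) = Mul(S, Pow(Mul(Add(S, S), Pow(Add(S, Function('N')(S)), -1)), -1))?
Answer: Mul(I, Pow(82709, Rational(1, 2))) ≈ Mul(287.59, I)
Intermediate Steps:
Function('N')(j) = Pow(Add(4, j), -1)
Function('m')(S) = Add(Mul(Rational(-3, 2), S), Mul(Rational(-3, 2), Pow(Add(4, S), -1))) (Function('m')(S) = Mul(-3, Mul(S, Pow(Mul(Add(S, S), Pow(Add(S, Pow(Add(4, S), -1)), -1)), -1))) = Mul(-3, Mul(S, Pow(Mul(Mul(2, S), Pow(Add(S, Pow(Add(4, S), -1)), -1)), -1))) = Mul(-3, Mul(S, Pow(Mul(2, S, Pow(Add(S, Pow(Add(4, S), -1)), -1)), -1))) = Mul(-3, Mul(S, Mul(Rational(1, 2), Pow(S, -1), Add(S, Pow(Add(4, S), -1))))) = Mul(-3, Add(Mul(Rational(1, 2), S), Mul(Rational(1, 2), Pow(Add(4, S), -1)))) = Add(Mul(Rational(-3, 2), S), Mul(Rational(-3, 2), Pow(Add(4, S), -1))))
W = 236 (W = Add(Mul(Mul(Rational(3, 2), Pow(Add(4, -1), -1), Add(-1, Mul(-1, -1, Add(4, -1)))), 163), 73) = Add(Mul(Mul(Rational(3, 2), Pow(3, -1), Add(-1, Mul(-1, -1, 3))), 163), 73) = Add(Mul(Mul(Rational(3, 2), Rational(1, 3), Add(-1, 3)), 163), 73) = Add(Mul(Mul(Rational(3, 2), Rational(1, 3), 2), 163), 73) = Add(Mul(1, 163), 73) = Add(163, 73) = 236)
Pow(Add(-82945, W), Rational(1, 2)) = Pow(Add(-82945, 236), Rational(1, 2)) = Pow(-82709, Rational(1, 2)) = Mul(I, Pow(82709, Rational(1, 2)))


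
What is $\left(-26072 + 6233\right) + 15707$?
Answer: $-4132$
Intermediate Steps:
$\left(-26072 + 6233\right) + 15707 = -19839 + 15707 = -4132$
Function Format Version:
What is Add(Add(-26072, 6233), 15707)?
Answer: -4132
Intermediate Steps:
Add(Add(-26072, 6233), 15707) = Add(-19839, 15707) = -4132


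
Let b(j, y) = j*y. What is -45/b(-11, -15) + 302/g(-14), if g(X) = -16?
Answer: -1685/88 ≈ -19.148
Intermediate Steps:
-45/b(-11, -15) + 302/g(-14) = -45/((-11*(-15))) + 302/(-16) = -45/165 + 302*(-1/16) = -45*1/165 - 151/8 = -3/11 - 151/8 = -1685/88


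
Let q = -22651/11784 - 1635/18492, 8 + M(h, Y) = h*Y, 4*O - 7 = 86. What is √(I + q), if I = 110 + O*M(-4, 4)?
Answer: 7*I*√757107270462522/9079572 ≈ 21.213*I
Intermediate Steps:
O = 93/4 (O = 7/4 + (¼)*86 = 7/4 + 43/2 = 93/4 ≈ 23.250)
M(h, Y) = -8 + Y*h (M(h, Y) = -8 + h*Y = -8 + Y*h)
I = -448 (I = 110 + 93*(-8 + 4*(-4))/4 = 110 + 93*(-8 - 16)/4 = 110 + (93/4)*(-24) = 110 - 558 = -448)
q = -36510761/18159144 (q = -22651*1/11784 - 1635*1/18492 = -22651/11784 - 545/6164 = -36510761/18159144 ≈ -2.0106)
√(I + q) = √(-448 - 36510761/18159144) = √(-8171807273/18159144) = 7*I*√757107270462522/9079572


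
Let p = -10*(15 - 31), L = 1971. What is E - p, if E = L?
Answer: 1811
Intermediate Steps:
E = 1971
p = 160 (p = -10*(-16) = 160)
E - p = 1971 - 1*160 = 1971 - 160 = 1811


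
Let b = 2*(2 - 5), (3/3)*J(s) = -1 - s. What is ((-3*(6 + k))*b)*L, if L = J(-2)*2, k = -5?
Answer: 36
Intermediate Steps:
J(s) = -1 - s
b = -6 (b = 2*(-3) = -6)
L = 2 (L = (-1 - 1*(-2))*2 = (-1 + 2)*2 = 1*2 = 2)
((-3*(6 + k))*b)*L = (-3*(6 - 5)*(-6))*2 = (-3*1*(-6))*2 = -3*(-6)*2 = 18*2 = 36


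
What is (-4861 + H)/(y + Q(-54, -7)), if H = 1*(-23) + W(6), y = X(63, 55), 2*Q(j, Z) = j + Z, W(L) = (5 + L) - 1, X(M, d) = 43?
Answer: -9748/25 ≈ -389.92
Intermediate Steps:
W(L) = 4 + L
Q(j, Z) = Z/2 + j/2 (Q(j, Z) = (j + Z)/2 = (Z + j)/2 = Z/2 + j/2)
y = 43
H = -13 (H = 1*(-23) + (4 + 6) = -23 + 10 = -13)
(-4861 + H)/(y + Q(-54, -7)) = (-4861 - 13)/(43 + ((½)*(-7) + (½)*(-54))) = -4874/(43 + (-7/2 - 27)) = -4874/(43 - 61/2) = -4874/25/2 = -4874*2/25 = -9748/25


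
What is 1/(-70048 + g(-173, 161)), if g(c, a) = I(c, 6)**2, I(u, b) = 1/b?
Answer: -36/2521727 ≈ -1.4276e-5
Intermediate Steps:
g(c, a) = 1/36 (g(c, a) = (1/6)**2 = 1/36)
1/(-70048 + g(-173, 161)) = 1/(-70048 + 1/36) = 1/(-2521727/36) = -36/2521727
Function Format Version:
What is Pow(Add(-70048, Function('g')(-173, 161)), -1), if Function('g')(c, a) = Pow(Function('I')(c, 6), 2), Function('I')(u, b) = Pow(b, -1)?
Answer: Rational(-36, 2521727) ≈ -1.4276e-5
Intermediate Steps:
Function('g')(c, a) = Rational(1, 36) (Function('g')(c, a) = Pow(Pow(6, -1), 2) = Pow(Rational(1, 6), 2) = Rational(1, 36))
Pow(Add(-70048, Function('g')(-173, 161)), -1) = Pow(Add(-70048, Rational(1, 36)), -1) = Pow(Rational(-2521727, 36), -1) = Rational(-36, 2521727)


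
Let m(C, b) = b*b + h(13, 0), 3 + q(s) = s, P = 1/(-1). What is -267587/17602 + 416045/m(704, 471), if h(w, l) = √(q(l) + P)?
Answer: -2308856509347121/173250956454914 - 166418*I/9842685857 ≈ -13.327 - 1.6908e-5*I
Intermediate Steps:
P = -1
q(s) = -3 + s
h(w, l) = √(-4 + l) (h(w, l) = √((-3 + l) - 1) = √(-4 + l))
m(C, b) = b² + 2*I (m(C, b) = b*b + √(-4 + 0) = b² + √(-4) = b² + 2*I)
-267587/17602 + 416045/m(704, 471) = -267587/17602 + 416045/(471² + 2*I) = -267587*1/17602 + 416045/(221841 + 2*I) = -267587/17602 + 416045*((221841 - 2*I)/49213429285) = -267587/17602 + 83209*(221841 - 2*I)/9842685857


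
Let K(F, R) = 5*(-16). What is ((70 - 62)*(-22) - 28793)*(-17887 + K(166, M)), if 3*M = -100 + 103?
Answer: 520486023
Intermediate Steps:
M = 1 (M = (-100 + 103)/3 = (⅓)*3 = 1)
K(F, R) = -80
((70 - 62)*(-22) - 28793)*(-17887 + K(166, M)) = ((70 - 62)*(-22) - 28793)*(-17887 - 80) = (8*(-22) - 28793)*(-17967) = (-176 - 28793)*(-17967) = -28969*(-17967) = 520486023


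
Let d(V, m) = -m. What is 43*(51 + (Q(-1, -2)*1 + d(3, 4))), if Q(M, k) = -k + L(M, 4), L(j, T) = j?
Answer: 2064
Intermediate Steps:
Q(M, k) = M - k (Q(M, k) = -k + M = M - k)
43*(51 + (Q(-1, -2)*1 + d(3, 4))) = 43*(51 + ((-1 - 1*(-2))*1 - 1*4)) = 43*(51 + ((-1 + 2)*1 - 4)) = 43*(51 + (1*1 - 4)) = 43*(51 + (1 - 4)) = 43*(51 - 3) = 43*48 = 2064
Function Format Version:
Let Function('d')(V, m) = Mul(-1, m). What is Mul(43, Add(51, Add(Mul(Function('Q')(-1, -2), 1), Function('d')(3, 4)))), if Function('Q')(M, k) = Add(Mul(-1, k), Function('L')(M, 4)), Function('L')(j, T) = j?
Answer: 2064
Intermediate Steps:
Function('Q')(M, k) = Add(M, Mul(-1, k)) (Function('Q')(M, k) = Add(Mul(-1, k), M) = Add(M, Mul(-1, k)))
Mul(43, Add(51, Add(Mul(Function('Q')(-1, -2), 1), Function('d')(3, 4)))) = Mul(43, Add(51, Add(Mul(Add(-1, Mul(-1, -2)), 1), Mul(-1, 4)))) = Mul(43, Add(51, Add(Mul(Add(-1, 2), 1), -4))) = Mul(43, Add(51, Add(Mul(1, 1), -4))) = Mul(43, Add(51, Add(1, -4))) = Mul(43, Add(51, -3)) = Mul(43, 48) = 2064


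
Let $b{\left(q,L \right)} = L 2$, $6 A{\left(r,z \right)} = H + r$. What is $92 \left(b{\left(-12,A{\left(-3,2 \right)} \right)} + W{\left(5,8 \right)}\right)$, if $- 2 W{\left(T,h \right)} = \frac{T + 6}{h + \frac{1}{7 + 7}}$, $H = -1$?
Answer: $- \frac{62836}{339} \approx -185.36$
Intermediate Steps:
$W{\left(T,h \right)} = - \frac{6 + T}{2 \left(\frac{1}{14} + h\right)}$ ($W{\left(T,h \right)} = - \frac{\left(T + 6\right) \frac{1}{h + \frac{1}{7 + 7}}}{2} = - \frac{\left(6 + T\right) \frac{1}{h + \frac{1}{14}}}{2} = - \frac{\left(6 + T\right) \frac{1}{\frac{1}{14} + h}}{2} = - \frac{\frac{1}{\frac{1}{14} + h} \left(6 + T\right)}{2} = - \frac{6 + T}{2 \left(\frac{1}{14} + h\right)}$)
$A{\left(r,z \right)} = - \frac{1}{6} + \frac{r}{6}$ ($A{\left(r,z \right)} = \frac{-1 + r}{6} = - \frac{1}{6} + \frac{r}{6}$)
$b{\left(q,L \right)} = 2 L$
$92 \left(b{\left(-12,A{\left(-3,2 \right)} \right)} + W{\left(5,8 \right)}\right) = 92 \left(2 \left(- \frac{1}{6} + \frac{1}{6} \left(-3\right)\right) + \frac{7 \left(-6 - 5\right)}{1 + 14 \cdot 8}\right) = 92 \left(2 \left(- \frac{1}{6} - \frac{1}{2}\right) + \frac{7 \left(-6 - 5\right)}{1 + 112}\right) = 92 \left(2 \left(- \frac{2}{3}\right) + 7 \cdot \frac{1}{113} \left(-11\right)\right) = 92 \left(- \frac{4}{3} + 7 \cdot \frac{1}{113} \left(-11\right)\right) = 92 \left(- \frac{4}{3} - \frac{77}{113}\right) = 92 \left(- \frac{683}{339}\right) = - \frac{62836}{339}$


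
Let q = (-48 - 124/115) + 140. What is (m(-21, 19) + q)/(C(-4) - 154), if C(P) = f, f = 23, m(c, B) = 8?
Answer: -11376/15065 ≈ -0.75513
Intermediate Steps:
C(P) = 23
q = 10456/115 (q = (-48 - 124*1/115) + 140 = (-48 - 124/115) + 140 = -5644/115 + 140 = 10456/115 ≈ 90.922)
(m(-21, 19) + q)/(C(-4) - 154) = (8 + 10456/115)/(23 - 154) = (11376/115)/(-131) = (11376/115)*(-1/131) = -11376/15065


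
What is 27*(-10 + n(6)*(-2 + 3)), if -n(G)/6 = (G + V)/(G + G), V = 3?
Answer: -783/2 ≈ -391.50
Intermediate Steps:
n(G) = -3*(3 + G)/G (n(G) = -6*(G + 3)/(G + G) = -6*(3 + G)/(2*G) = -6*(3 + G)*1/(2*G) = -3*(3 + G)/G)
27*(-10 + n(6)*(-2 + 3)) = 27*(-10 + (-3 - 9/6)*(-2 + 3)) = 27*(-10 + (-3 - 9*1/6)*1) = 27*(-10 + (-3 - 3/2)*1) = 27*(-10 - 9/2*1) = 27*(-10 - 9/2) = 27*(-29/2) = -783/2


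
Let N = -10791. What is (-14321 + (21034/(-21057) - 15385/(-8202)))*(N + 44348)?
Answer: -27664631391575923/57569838 ≈ -4.8054e+8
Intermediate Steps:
(-14321 + (21034/(-21057) - 15385/(-8202)))*(N + 44348) = (-14321 + (21034/(-21057) - 15385/(-8202)))*(-10791 + 44348) = (-14321 + (21034*(-1/21057) - 15385*(-1/8202)))*33557 = (-14321 + (-21034/21057 + 15385/8202))*33557 = (-14321 + 50480359/57569838)*33557 = -824407169639/57569838*33557 = -27664631391575923/57569838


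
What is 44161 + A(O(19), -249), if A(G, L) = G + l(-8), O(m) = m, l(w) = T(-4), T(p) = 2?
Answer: 44182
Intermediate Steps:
l(w) = 2
A(G, L) = 2 + G (A(G, L) = G + 2 = 2 + G)
44161 + A(O(19), -249) = 44161 + (2 + 19) = 44161 + 21 = 44182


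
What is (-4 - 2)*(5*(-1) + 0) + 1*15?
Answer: 45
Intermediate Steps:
(-4 - 2)*(5*(-1) + 0) + 1*15 = -6*(-5 + 0) + 15 = -6*(-5) + 15 = 30 + 15 = 45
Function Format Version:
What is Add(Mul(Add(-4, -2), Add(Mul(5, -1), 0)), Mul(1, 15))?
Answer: 45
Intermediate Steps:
Add(Mul(Add(-4, -2), Add(Mul(5, -1), 0)), Mul(1, 15)) = Add(Mul(-6, Add(-5, 0)), 15) = Add(Mul(-6, -5), 15) = Add(30, 15) = 45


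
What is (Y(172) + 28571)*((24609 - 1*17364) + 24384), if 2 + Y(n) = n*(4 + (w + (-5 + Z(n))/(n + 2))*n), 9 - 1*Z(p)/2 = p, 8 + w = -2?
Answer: -296140988039/29 ≈ -1.0212e+10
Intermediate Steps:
w = -10 (w = -8 - 2 = -10)
Z(p) = 18 - 2*p
Y(n) = -2 + n*(4 + n*(-10 + (13 - 2*n)/(2 + n))) (Y(n) = -2 + n*(4 + (-10 + (-5 + (18 - 2*n))/(n + 2))*n) = -2 + n*(4 + (-10 + (13 - 2*n)/(2 + n))*n) = -2 + n*(4 + n*(-10 + (13 - 2*n)/(2 + n))))
(Y(172) + 28571)*((24609 - 1*17364) + 24384) = ((-4 - 12*172**3 - 3*172**2 + 6*172)/(2 + 172) + 28571)*((24609 - 1*17364) + 24384) = ((-4 - 12*5088448 - 3*29584 + 1032)/174 + 28571)*((24609 - 17364) + 24384) = ((-4 - 61061376 - 88752 + 1032)/174 + 28571)*(7245 + 24384) = ((1/174)*(-61149100) + 28571)*31629 = (-30574550/87 + 28571)*31629 = -28088873/87*31629 = -296140988039/29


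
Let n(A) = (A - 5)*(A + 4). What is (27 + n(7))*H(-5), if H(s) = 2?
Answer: 98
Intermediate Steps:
n(A) = (-5 + A)*(4 + A)
(27 + n(7))*H(-5) = (27 + (-20 + 7² - 1*7))*2 = (27 + (-20 + 49 - 7))*2 = (27 + 22)*2 = 49*2 = 98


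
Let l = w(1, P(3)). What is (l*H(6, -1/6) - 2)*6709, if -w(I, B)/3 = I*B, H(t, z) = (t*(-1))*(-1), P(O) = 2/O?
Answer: -93926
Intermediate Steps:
H(t, z) = t (H(t, z) = -t*(-1) = t)
w(I, B) = -3*B*I (w(I, B) = -3*I*B = -3*B*I)
l = -2 (l = -3*2/3*1 = -3*2*(⅓)*1 = -3*⅔*1 = -2)
(l*H(6, -1/6) - 2)*6709 = (-2*6 - 2)*6709 = (-12 - 2)*6709 = -14*6709 = -93926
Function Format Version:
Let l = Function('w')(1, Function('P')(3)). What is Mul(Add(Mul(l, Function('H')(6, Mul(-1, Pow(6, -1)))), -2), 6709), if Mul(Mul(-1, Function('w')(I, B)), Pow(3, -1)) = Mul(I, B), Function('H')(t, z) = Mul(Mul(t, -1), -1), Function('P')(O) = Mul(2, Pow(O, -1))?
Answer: -93926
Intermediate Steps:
Function('H')(t, z) = t (Function('H')(t, z) = Mul(Mul(-1, t), -1) = t)
Function('w')(I, B) = Mul(-3, B, I) (Function('w')(I, B) = Mul(-3, Mul(I, B)) = Mul(-3, Mul(B, I)) = Mul(-3, B, I))
l = -2 (l = Mul(-3, Mul(2, Pow(3, -1)), 1) = Mul(-3, Mul(2, Rational(1, 3)), 1) = Mul(-3, Rational(2, 3), 1) = -2)
Mul(Add(Mul(l, Function('H')(6, Mul(-1, Pow(6, -1)))), -2), 6709) = Mul(Add(Mul(-2, 6), -2), 6709) = Mul(Add(-12, -2), 6709) = Mul(-14, 6709) = -93926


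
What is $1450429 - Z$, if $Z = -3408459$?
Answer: $4858888$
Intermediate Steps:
$1450429 - Z = 1450429 - -3408459 = 1450429 + 3408459 = 4858888$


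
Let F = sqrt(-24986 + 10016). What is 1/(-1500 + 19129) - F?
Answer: 1/17629 - I*sqrt(14970) ≈ 5.6725e-5 - 122.35*I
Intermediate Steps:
F = I*sqrt(14970) (F = sqrt(-14970) = I*sqrt(14970) ≈ 122.35*I)
1/(-1500 + 19129) - F = 1/(-1500 + 19129) - I*sqrt(14970) = 1/17629 - I*sqrt(14970)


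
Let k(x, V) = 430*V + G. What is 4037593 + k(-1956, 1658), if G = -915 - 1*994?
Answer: 4748624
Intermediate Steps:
G = -1909 (G = -915 - 994 = -1909)
k(x, V) = -1909 + 430*V (k(x, V) = 430*V - 1909 = -1909 + 430*V)
4037593 + k(-1956, 1658) = 4037593 + (-1909 + 430*1658) = 4037593 + (-1909 + 712940) = 4037593 + 711031 = 4748624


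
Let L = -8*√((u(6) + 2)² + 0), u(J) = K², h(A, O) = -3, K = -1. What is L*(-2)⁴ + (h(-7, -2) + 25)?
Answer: -362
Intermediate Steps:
u(J) = 1 (u(J) = (-1)² = 1)
L = -24 (L = -8*√((1 + 2)² + 0) = -8*√(3² + 0) = -8*√(9 + 0) = -8*√9 = -8*3 = -24)
L*(-2)⁴ + (h(-7, -2) + 25) = -24*(-2)⁴ + (-3 + 25) = -24*16 + 22 = -384 + 22 = -362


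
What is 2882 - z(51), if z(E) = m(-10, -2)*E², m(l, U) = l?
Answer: 28892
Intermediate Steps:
z(E) = -10*E²
2882 - z(51) = 2882 - (-10)*51² = 2882 - (-10)*2601 = 2882 - 1*(-26010) = 2882 + 26010 = 28892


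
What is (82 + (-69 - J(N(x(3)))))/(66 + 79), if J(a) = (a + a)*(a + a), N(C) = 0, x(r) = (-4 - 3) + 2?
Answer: 13/145 ≈ 0.089655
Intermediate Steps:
x(r) = -5 (x(r) = -7 + 2 = -5)
J(a) = 4*a² (J(a) = (2*a)*(2*a) = 4*a²)
(82 + (-69 - J(N(x(3)))))/(66 + 79) = (82 + (-69 - 4*0²))/(66 + 79) = (82 + (-69 - 4*0))/145 = (82 + (-69 - 1*0))/145 = (82 + (-69 + 0))/145 = (82 - 69)/145 = (1/145)*13 = 13/145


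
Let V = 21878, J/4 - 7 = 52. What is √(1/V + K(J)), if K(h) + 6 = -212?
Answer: I*√104344998834/21878 ≈ 14.765*I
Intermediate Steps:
J = 236 (J = 28 + 4*52 = 28 + 208 = 236)
K(h) = -218 (K(h) = -6 - 212 = -218)
√(1/V + K(J)) = √(1/21878 - 218) = √(-4769403/21878) = I*√104344998834/21878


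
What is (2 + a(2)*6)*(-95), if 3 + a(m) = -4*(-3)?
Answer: -5320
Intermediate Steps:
a(m) = 9 (a(m) = -3 - 4*(-3) = -3 + 12 = 9)
(2 + a(2)*6)*(-95) = (2 + 9*6)*(-95) = (2 + 54)*(-95) = 56*(-95) = -5320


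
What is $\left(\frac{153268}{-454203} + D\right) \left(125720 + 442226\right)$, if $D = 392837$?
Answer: $\frac{101337236395329278}{454203} \approx 2.2311 \cdot 10^{11}$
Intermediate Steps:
$\left(\frac{153268}{-454203} + D\right) \left(125720 + 442226\right) = \left(\frac{153268}{-454203} + 392837\right) \left(125720 + 442226\right) = \left(153268 \left(- \frac{1}{454203}\right) + 392837\right) 567946 = \left(- \frac{153268}{454203} + 392837\right) 567946 = \frac{178427590643}{454203} \cdot 567946 = \frac{101337236395329278}{454203}$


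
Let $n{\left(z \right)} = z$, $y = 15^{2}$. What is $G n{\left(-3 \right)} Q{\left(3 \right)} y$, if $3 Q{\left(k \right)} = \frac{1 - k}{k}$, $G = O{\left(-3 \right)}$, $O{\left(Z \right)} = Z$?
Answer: $-450$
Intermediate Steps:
$y = 225$
$G = -3$
$Q{\left(k \right)} = \frac{1 - k}{3 k}$ ($Q{\left(k \right)} = \frac{\left(1 - k\right) \frac{1}{k}}{3} = \frac{\frac{1}{k} \left(1 - k\right)}{3} = \frac{1 - k}{3 k}$)
$G n{\left(-3 \right)} Q{\left(3 \right)} y = \left(-3\right) \left(-3\right) \frac{1 - 3}{3 \cdot 3} \cdot 225 = 9 \cdot \frac{1}{3} \cdot \frac{1}{3} \left(1 - 3\right) 225 = 9 \cdot \frac{1}{3} \cdot \frac{1}{3} \left(-2\right) 225 = 9 \left(- \frac{2}{9}\right) 225 = \left(-2\right) 225 = -450$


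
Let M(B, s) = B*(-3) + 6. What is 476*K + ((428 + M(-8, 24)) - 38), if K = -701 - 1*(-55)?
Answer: -307076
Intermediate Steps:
K = -646 (K = -701 + 55 = -646)
M(B, s) = 6 - 3*B (M(B, s) = -3*B + 6 = 6 - 3*B)
476*K + ((428 + M(-8, 24)) - 38) = 476*(-646) + ((428 + (6 - 3*(-8))) - 38) = -307496 + ((428 + (6 + 24)) - 38) = -307496 + ((428 + 30) - 38) = -307496 + (458 - 38) = -307496 + 420 = -307076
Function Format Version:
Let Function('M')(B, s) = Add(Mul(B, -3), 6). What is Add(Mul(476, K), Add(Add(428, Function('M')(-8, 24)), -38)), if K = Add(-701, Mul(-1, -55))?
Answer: -307076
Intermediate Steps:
K = -646 (K = Add(-701, 55) = -646)
Function('M')(B, s) = Add(6, Mul(-3, B)) (Function('M')(B, s) = Add(Mul(-3, B), 6) = Add(6, Mul(-3, B)))
Add(Mul(476, K), Add(Add(428, Function('M')(-8, 24)), -38)) = Add(Mul(476, -646), Add(Add(428, Add(6, Mul(-3, -8))), -38)) = Add(-307496, Add(Add(428, Add(6, 24)), -38)) = Add(-307496, Add(Add(428, 30), -38)) = Add(-307496, Add(458, -38)) = Add(-307496, 420) = -307076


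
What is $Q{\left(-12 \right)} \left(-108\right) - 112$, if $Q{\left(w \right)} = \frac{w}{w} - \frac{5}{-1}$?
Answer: $-760$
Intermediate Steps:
$Q{\left(w \right)} = 6$ ($Q{\left(w \right)} = 1 - -5 = 1 + 5 = 6$)
$Q{\left(-12 \right)} \left(-108\right) - 112 = 6 \left(-108\right) - 112 = -648 - 112 = -760$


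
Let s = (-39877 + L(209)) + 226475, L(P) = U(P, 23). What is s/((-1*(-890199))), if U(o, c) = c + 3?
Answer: 20736/98911 ≈ 0.20964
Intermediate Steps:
U(o, c) = 3 + c
L(P) = 26 (L(P) = 3 + 23 = 26)
s = 186624 (s = (-39877 + 26) + 226475 = -39851 + 226475 = 186624)
s/((-1*(-890199))) = 186624/((-1*(-890199))) = 186624/890199 = 186624*(1/890199) = 20736/98911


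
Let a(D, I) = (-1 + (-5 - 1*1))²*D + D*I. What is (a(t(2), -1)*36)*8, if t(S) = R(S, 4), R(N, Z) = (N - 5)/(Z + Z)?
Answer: -5184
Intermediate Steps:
R(N, Z) = (-5 + N)/(2*Z) (R(N, Z) = (-5 + N)/((2*Z)) = (-5 + N)*(1/(2*Z)) = (-5 + N)/(2*Z))
t(S) = -5/8 + S/8 (t(S) = (½)*(-5 + S)/4 = (½)*(¼)*(-5 + S) = -5/8 + S/8)
a(D, I) = 49*D + D*I (a(D, I) = (-1 + (-5 - 1))²*D + D*I = (-1 - 6)²*D + D*I = (-7)²*D + D*I = 49*D + D*I)
(a(t(2), -1)*36)*8 = (((-5/8 + (⅛)*2)*(49 - 1))*36)*8 = (((-5/8 + ¼)*48)*36)*8 = (-3/8*48*36)*8 = -18*36*8 = -648*8 = -5184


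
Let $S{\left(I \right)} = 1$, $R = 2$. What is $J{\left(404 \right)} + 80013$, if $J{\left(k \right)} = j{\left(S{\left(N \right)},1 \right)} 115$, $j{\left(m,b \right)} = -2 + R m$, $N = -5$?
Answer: $80013$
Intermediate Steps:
$j{\left(m,b \right)} = -2 + 2 m$
$J{\left(k \right)} = 0$ ($J{\left(k \right)} = \left(-2 + 2 \cdot 1\right) 115 = \left(-2 + 2\right) 115 = 0 \cdot 115 = 0$)
$J{\left(404 \right)} + 80013 = 0 + 80013 = 80013$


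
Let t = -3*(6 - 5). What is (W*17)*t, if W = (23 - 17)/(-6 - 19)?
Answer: 306/25 ≈ 12.240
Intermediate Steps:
t = -3 (t = -3*1 = -3)
W = -6/25 (W = 6/(-25) = 6*(-1/25) = -6/25 ≈ -0.24000)
(W*17)*t = -6/25*17*(-3) = -102/25*(-3) = 306/25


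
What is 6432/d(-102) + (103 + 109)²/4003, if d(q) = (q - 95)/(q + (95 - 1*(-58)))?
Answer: -1304258128/788591 ≈ -1653.9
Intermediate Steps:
d(q) = (-95 + q)/(153 + q) (d(q) = (-95 + q)/(q + (95 + 58)) = (-95 + q)/(q + 153) = (-95 + q)/(153 + q))
6432/d(-102) + (103 + 109)²/4003 = 6432/(((-95 - 102)/(153 - 102))) + (103 + 109)²/4003 = 6432/((-197/51)) + 212²*(1/4003) = 6432/(((1/51)*(-197))) + 44944*(1/4003) = 6432/(-197/51) + 44944/4003 = 6432*(-51/197) + 44944/4003 = -328032/197 + 44944/4003 = -1304258128/788591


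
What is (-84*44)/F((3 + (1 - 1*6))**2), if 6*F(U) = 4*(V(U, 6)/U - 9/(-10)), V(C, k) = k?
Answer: -2310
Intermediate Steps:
F(U) = 3/5 + 4/U (F(U) = (4*(6/U - 9/(-10)))/6 = (4*(6/U - 9*(-1/10)))/6 = (4*(6/U + 9/10))/6 = (4*(9/10 + 6/U))/6 = (18/5 + 24/U)/6 = 3/5 + 4/U)
(-84*44)/F((3 + (1 - 1*6))**2) = (-84*44)/(3/5 + 4/((3 + (1 - 1*6))**2)) = -3696/(3/5 + 4/((3 + (1 - 6))**2)) = -3696/(3/5 + 4/((3 - 5)**2)) = -3696/(3/5 + 4/((-2)**2)) = -3696/(3/5 + 4/4) = -3696/(3/5 + 4*(1/4)) = -3696/(3/5 + 1) = -3696/8/5 = -3696*5/8 = -2310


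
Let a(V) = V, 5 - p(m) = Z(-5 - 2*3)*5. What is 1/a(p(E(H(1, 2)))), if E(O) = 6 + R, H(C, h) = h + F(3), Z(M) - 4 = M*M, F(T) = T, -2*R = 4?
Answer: -1/620 ≈ -0.0016129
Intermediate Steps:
R = -2 (R = -1/2*4 = -2)
Z(M) = 4 + M**2 (Z(M) = 4 + M*M = 4 + M**2)
H(C, h) = 3 + h (H(C, h) = h + 3 = 3 + h)
E(O) = 4 (E(O) = 6 - 2 = 4)
p(m) = -620 (p(m) = 5 - (4 + (-5 - 2*3)**2)*5 = 5 - (4 + (-5 - 6)**2)*5 = 5 - (4 + (-11)**2)*5 = 5 - (4 + 121)*5 = 5 - 125*5 = 5 - 1*625 = 5 - 625 = -620)
1/a(p(E(H(1, 2)))) = 1/(-620) = -1/620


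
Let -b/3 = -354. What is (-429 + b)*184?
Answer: 116472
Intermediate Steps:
b = 1062 (b = -3*(-354) = 1062)
(-429 + b)*184 = (-429 + 1062)*184 = 633*184 = 116472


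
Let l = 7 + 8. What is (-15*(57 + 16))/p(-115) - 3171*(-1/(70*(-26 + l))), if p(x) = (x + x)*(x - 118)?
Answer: -1219836/294745 ≈ -4.1386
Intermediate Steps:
l = 15
p(x) = 2*x*(-118 + x) (p(x) = (2*x)*(-118 + x) = 2*x*(-118 + x))
(-15*(57 + 16))/p(-115) - 3171*(-1/(70*(-26 + l))) = (-15*(57 + 16))/((2*(-115)*(-118 - 115))) - 3171*(-1/(70*(-26 + 15))) = (-15*73)/((2*(-115)*(-233))) - 3171/((-70*(-11))) = -1095/53590 - 3171/770 = -1095*1/53590 - 3171*1/770 = -219/10718 - 453/110 = -1219836/294745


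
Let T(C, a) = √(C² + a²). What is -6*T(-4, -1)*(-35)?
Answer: 210*√17 ≈ 865.85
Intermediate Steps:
-6*T(-4, -1)*(-35) = -6*√((-4)² + (-1)²)*(-35) = -6*√(16 + 1)*(-35) = -6*√17*(-35) = 210*√17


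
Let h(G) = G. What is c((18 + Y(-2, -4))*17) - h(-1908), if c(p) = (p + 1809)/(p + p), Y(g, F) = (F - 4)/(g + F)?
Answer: 3768989/1972 ≈ 1911.3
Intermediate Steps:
Y(g, F) = (-4 + F)/(F + g)
c(p) = (1809 + p)/(2*p) (c(p) = (1809 + p)/((2*p)) = (1809 + p)*(1/(2*p)) = (1809 + p)/(2*p))
c((18 + Y(-2, -4))*17) - h(-1908) = (1809 + (18 + (-4 - 4)/(-4 - 2))*17)/(2*(((18 + (-4 - 4)/(-4 - 2))*17))) - 1*(-1908) = (1809 + (18 - 8/(-6))*17)/(2*(((18 - 8/(-6))*17))) + 1908 = (1809 + (18 - 1/6*(-8))*17)/(2*(((18 - 1/6*(-8))*17))) + 1908 = (1809 + (18 + 4/3)*17)/(2*(((18 + 4/3)*17))) + 1908 = (1809 + (58/3)*17)/(2*(((58/3)*17))) + 1908 = (1809 + 986/3)/(2*(986/3)) + 1908 = (1/2)*(3/986)*(6413/3) + 1908 = 6413/1972 + 1908 = 3768989/1972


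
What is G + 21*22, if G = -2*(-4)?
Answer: 470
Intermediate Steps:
G = 8
G + 21*22 = 8 + 21*22 = 8 + 462 = 470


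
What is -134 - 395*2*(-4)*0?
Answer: -134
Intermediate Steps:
-134 - 395*2*(-4)*0 = -134 - (-3160)*0 = -134 - 395*0 = -134 + 0 = -134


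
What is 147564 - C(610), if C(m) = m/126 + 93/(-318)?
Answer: 985402015/6678 ≈ 1.4756e+5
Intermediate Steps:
C(m) = -31/106 + m/126 (C(m) = m*(1/126) + 93*(-1/318) = m/126 - 31/106 = -31/106 + m/126)
147564 - C(610) = 147564 - (-31/106 + (1/126)*610) = 147564 - (-31/106 + 305/63) = 147564 - 1*30377/6678 = 147564 - 30377/6678 = 985402015/6678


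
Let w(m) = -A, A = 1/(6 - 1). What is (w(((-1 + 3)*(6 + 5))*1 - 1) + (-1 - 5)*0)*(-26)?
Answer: 26/5 ≈ 5.2000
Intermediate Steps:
A = ⅕ (A = 1/5 = ⅕ ≈ 0.20000)
w(m) = -⅕ (w(m) = -1*⅕ = -⅕)
(w(((-1 + 3)*(6 + 5))*1 - 1) + (-1 - 5)*0)*(-26) = (-⅕ + (-1 - 5)*0)*(-26) = (-⅕ - 6*0)*(-26) = (-⅕ + 0)*(-26) = -⅕*(-26) = 26/5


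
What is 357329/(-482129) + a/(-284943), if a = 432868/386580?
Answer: -9840291176490308/13277020868064315 ≈ -0.74115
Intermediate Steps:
a = 108217/96645 (a = 432868*(1/386580) = 108217/96645 ≈ 1.1197)
357329/(-482129) + a/(-284943) = 357329/(-482129) + (108217/96645)/(-284943) = 357329*(-1/482129) + (108217/96645)*(-1/284943) = -357329/482129 - 108217/27538316235 = -9840291176490308/13277020868064315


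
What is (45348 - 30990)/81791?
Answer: 14358/81791 ≈ 0.17554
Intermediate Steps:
(45348 - 30990)/81791 = 14358*(1/81791) = 14358/81791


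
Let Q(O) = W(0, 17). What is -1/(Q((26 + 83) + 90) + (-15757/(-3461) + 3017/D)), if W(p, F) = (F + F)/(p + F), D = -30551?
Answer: -105737011/682424292 ≈ -0.15494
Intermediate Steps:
W(p, F) = 2*F/(F + p) (W(p, F) = (2*F)/(F + p) = 2*F/(F + p))
Q(O) = 2 (Q(O) = 2*17/(17 + 0) = 2*17/17 = 2*17*(1/17) = 2)
-1/(Q((26 + 83) + 90) + (-15757/(-3461) + 3017/D)) = -1/(2 + (-15757/(-3461) + 3017/(-30551))) = -1/(2 + (-15757*(-1/3461) + 3017*(-1/30551))) = -1/(2 + (15757/3461 - 3017/30551)) = -1/(2 + 470950270/105737011) = -1/682424292/105737011 = -1*105737011/682424292 = -105737011/682424292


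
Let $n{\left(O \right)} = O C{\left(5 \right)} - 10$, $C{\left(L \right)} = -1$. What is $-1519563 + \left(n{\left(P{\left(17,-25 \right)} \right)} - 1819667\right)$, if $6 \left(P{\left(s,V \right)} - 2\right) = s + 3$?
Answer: $- \frac{10017736}{3} \approx -3.3392 \cdot 10^{6}$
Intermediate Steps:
$P{\left(s,V \right)} = \frac{5}{2} + \frac{s}{6}$ ($P{\left(s,V \right)} = 2 + \frac{s + 3}{6} = 2 + \frac{3 + s}{6} = 2 + \left(\frac{1}{2} + \frac{s}{6}\right) = \frac{5}{2} + \frac{s}{6}$)
$n{\left(O \right)} = -10 - O$ ($n{\left(O \right)} = O \left(-1\right) - 10 = - O - 10 = -10 - O$)
$-1519563 + \left(n{\left(P{\left(17,-25 \right)} \right)} - 1819667\right) = -1519563 - \frac{5459047}{3} = - \frac{10017736}{3}$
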